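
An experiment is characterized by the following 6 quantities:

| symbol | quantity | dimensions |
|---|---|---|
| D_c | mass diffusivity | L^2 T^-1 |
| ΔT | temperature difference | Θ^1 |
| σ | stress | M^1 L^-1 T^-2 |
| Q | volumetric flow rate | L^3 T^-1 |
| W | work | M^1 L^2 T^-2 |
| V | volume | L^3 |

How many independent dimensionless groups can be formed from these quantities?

2

There are 6 variables and 4 base dimensions (M, L, T, Θ).
The dimension matrix has rank 4.
Independent dimensionless groups: 6 − 4 = 2.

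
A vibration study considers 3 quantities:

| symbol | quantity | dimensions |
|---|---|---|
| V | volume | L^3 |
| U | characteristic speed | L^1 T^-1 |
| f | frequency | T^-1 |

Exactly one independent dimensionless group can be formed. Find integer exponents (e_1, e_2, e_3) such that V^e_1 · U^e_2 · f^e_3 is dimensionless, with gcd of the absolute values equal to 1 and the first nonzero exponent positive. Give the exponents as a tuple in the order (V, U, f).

L: e_1·(3) + e_2·(1) + e_3·(0) = 0
T: e_1·(0) + e_2·(-1) + e_3·(-1) = 0
Solving this homogeneous linear system for the smallest-integer solution (first nonzero entry positive) gives (1, -3, 3).

(1, -3, 3)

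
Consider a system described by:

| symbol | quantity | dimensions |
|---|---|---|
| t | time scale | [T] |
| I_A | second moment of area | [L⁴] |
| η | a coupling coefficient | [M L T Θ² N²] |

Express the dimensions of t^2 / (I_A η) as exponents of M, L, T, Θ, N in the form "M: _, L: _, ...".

M: -1, L: -5, T: 1, Θ: -2, N: -2

Collect each base-dimension exponent across the product:
  M: 2·(0) − (0) − (1) = -1
  L: 2·(0) − (4) − (1) = -5
  T: 2·(1) − (0) − (1) = 1
  Θ: 2·(0) − (0) − (2) = -2
  N: 2·(0) − (0) − (2) = -2
So the dimensions are [M⁻¹ L⁻⁵ T Θ⁻² N⁻²].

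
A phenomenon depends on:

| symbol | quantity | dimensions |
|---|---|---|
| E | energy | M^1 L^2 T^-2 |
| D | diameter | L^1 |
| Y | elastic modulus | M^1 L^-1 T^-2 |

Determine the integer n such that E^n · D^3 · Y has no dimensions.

-1

Balance the M exponent: (1)·n from E, plus 3·(0) + (1) = 1 from the rest, must sum to zero.
n + 1 = 0, so n = -1.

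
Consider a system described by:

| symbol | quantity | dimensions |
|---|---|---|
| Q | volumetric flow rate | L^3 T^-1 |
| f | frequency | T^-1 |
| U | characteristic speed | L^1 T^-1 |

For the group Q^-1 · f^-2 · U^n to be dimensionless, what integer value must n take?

Balance the L exponent: (1)·n from U, plus −(3) − 2·(0) = -3 from the rest, must sum to zero.
n − 3 = 0, so n = 3.

3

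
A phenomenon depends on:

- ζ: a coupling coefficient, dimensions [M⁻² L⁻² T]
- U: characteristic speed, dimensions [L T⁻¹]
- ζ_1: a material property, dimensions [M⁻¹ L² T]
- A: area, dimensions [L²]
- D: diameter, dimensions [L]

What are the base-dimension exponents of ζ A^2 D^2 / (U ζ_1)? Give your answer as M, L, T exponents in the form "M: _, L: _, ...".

M: -1, L: 1, T: 1

Collect each base-dimension exponent across the product:
  M: (-2) − (0) − (-1) + 2·(0) + 2·(0) = -1
  L: (-2) − (1) − (2) + 2·(2) + 2·(1) = 1
  T: (1) − (-1) − (1) + 2·(0) + 2·(0) = 1
So the dimensions are [M⁻¹ L T].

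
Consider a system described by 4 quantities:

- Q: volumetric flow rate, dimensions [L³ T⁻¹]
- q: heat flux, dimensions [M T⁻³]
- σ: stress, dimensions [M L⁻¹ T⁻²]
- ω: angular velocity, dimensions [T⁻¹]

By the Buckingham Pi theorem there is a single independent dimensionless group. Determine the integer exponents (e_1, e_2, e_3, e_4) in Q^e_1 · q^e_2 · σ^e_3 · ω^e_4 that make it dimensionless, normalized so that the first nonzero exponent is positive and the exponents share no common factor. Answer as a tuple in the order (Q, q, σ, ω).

M: e_1·(0) + e_2·(1) + e_3·(1) + e_4·(0) = 0
L: e_1·(3) + e_2·(0) + e_3·(-1) + e_4·(0) = 0
T: e_1·(-1) + e_2·(-3) + e_3·(-2) + e_4·(-1) = 0
Solving this homogeneous linear system for the smallest-integer solution (first nonzero entry positive) gives (1, -3, 3, 2).

(1, -3, 3, 2)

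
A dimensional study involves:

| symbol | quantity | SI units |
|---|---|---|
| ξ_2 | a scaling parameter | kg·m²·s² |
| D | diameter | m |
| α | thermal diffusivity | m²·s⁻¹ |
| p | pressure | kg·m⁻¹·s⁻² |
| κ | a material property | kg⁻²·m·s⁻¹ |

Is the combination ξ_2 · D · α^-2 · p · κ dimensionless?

Sum the exponent of each base dimension across the product:
  M: [ξ_2]_M + [D]_M − 2·[α]_M + [p]_M + [κ]_M = (1) + (0) − 2·(0) + (1) + (-2) = 0
  L: [ξ_2]_L + [D]_L − 2·[α]_L + [p]_L + [κ]_L = (2) + (1) − 2·(2) + (-1) + (1) = -1
  T: [ξ_2]_T + [D]_T − 2·[α]_T + [p]_T + [κ]_T = (2) + (0) − 2·(-1) + (-2) + (-1) = 1
Net dimensions [L⁻¹ T] ≠ [1] — not dimensionless.

no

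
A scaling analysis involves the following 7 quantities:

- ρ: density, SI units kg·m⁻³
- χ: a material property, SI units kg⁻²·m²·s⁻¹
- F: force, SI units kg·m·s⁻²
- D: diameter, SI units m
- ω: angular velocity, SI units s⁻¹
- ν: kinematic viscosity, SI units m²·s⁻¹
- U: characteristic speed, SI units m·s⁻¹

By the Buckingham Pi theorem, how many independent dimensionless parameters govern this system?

There are 7 variables and 3 base dimensions (M, L, T).
The dimension matrix has rank 3.
Independent dimensionless groups: 7 − 3 = 4.

4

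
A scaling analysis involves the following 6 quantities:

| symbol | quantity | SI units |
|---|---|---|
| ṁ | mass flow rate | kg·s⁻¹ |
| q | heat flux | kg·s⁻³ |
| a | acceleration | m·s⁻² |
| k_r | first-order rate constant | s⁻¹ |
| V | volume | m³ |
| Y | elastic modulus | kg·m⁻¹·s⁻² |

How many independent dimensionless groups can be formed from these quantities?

There are 6 variables and 3 base dimensions (M, L, T).
The dimension matrix has rank 3.
Independent dimensionless groups: 6 − 3 = 3.

3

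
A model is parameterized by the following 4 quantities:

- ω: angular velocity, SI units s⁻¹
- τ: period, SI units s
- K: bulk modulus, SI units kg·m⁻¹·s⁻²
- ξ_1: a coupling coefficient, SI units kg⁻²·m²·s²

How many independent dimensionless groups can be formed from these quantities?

2

There are 4 variables and 3 base dimensions (M, L, T).
The dimension matrix has rank 2 (less than 3: the dimension vectors are linearly dependent).
Independent dimensionless groups: 4 − 2 = 2.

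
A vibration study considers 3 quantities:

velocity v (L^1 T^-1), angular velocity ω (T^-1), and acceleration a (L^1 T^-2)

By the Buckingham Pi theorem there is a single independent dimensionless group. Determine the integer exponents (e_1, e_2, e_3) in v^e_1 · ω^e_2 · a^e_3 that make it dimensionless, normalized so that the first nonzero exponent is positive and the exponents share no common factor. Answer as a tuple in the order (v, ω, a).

L: e_1·(1) + e_2·(0) + e_3·(1) = 0
T: e_1·(-1) + e_2·(-1) + e_3·(-2) = 0
Solving this homogeneous linear system for the smallest-integer solution (first nonzero entry positive) gives (1, 1, -1).

(1, 1, -1)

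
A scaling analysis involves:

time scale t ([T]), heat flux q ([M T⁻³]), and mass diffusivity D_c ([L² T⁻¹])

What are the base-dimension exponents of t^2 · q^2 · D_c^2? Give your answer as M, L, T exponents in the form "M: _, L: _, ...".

Collect each base-dimension exponent across the product:
  M: 2·(0) + 2·(1) + 2·(0) = 2
  L: 2·(0) + 2·(0) + 2·(2) = 4
  T: 2·(1) + 2·(-3) + 2·(-1) = -6
So the dimensions are [M² L⁴ T⁻⁶].

M: 2, L: 4, T: -6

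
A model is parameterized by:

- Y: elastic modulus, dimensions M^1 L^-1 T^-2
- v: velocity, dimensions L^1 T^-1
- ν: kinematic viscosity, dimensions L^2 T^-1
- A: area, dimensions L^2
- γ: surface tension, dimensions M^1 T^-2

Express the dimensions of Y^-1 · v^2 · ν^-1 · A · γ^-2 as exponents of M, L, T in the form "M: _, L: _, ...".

Collect each base-dimension exponent across the product:
  M: −(1) + 2·(0) − (0) + (0) − 2·(1) = -3
  L: −(-1) + 2·(1) − (2) + (2) − 2·(0) = 3
  T: −(-2) + 2·(-1) − (-1) + (0) − 2·(-2) = 5
So the dimensions are [M⁻³ L³ T⁵].

M: -3, L: 3, T: 5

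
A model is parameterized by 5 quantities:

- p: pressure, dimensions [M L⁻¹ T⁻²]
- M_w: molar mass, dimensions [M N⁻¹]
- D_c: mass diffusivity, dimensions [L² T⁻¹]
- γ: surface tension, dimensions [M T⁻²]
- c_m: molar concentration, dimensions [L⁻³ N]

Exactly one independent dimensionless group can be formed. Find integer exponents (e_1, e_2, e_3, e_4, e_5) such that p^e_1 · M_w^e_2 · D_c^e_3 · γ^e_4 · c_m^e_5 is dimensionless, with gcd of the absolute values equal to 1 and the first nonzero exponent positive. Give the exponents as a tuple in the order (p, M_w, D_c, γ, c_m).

(1, 1, 2, -2, 1)

M: e_1·(1) + e_2·(1) + e_3·(0) + e_4·(1) + e_5·(0) = 0
L: e_1·(-1) + e_2·(0) + e_3·(2) + e_4·(0) + e_5·(-3) = 0
T: e_1·(-2) + e_2·(0) + e_3·(-1) + e_4·(-2) + e_5·(0) = 0
N: e_1·(0) + e_2·(-1) + e_3·(0) + e_4·(0) + e_5·(1) = 0
Solving this homogeneous linear system for the smallest-integer solution (first nonzero entry positive) gives (1, 1, 2, -2, 1).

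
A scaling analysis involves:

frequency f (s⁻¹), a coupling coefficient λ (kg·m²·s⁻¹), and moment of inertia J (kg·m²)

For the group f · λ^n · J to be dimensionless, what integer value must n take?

-1

Balance the M exponent: (1)·n from λ, plus (0) + (1) = 1 from the rest, must sum to zero.
n + 1 = 0, so n = -1.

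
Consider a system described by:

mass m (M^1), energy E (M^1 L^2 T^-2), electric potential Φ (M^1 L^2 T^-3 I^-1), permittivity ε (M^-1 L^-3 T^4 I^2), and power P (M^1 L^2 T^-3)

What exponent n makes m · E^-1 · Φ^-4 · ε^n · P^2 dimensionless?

Balance the M exponent: (-1)·n from ε, plus (1) − (1) − 4·(1) + 2·(1) = -2 from the rest, must sum to zero.
−n − 2 = 0, so n = -2.

-2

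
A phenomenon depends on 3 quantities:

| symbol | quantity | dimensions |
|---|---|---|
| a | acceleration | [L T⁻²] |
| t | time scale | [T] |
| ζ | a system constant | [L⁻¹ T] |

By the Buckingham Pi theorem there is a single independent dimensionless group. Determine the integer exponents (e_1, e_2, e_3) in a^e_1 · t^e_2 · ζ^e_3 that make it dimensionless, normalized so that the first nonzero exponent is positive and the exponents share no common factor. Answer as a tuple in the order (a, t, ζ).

L: e_1·(1) + e_2·(0) + e_3·(-1) = 0
T: e_1·(-2) + e_2·(1) + e_3·(1) = 0
Solving this homogeneous linear system for the smallest-integer solution (first nonzero entry positive) gives (1, 1, 1).

(1, 1, 1)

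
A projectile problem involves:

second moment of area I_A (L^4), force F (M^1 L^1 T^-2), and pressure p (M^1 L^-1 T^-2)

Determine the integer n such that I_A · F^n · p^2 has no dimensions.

Balance the M exponent: (1)·n from F, plus (0) + 2·(1) = 2 from the rest, must sum to zero.
n + 2 = 0, so n = -2.

-2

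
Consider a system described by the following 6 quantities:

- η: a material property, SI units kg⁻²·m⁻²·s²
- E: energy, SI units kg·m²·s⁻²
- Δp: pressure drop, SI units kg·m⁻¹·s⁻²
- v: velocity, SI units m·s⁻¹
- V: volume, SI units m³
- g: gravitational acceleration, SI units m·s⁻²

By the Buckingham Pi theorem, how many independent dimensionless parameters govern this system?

There are 6 variables and 3 base dimensions (M, L, T).
The dimension matrix has rank 3.
Independent dimensionless groups: 6 − 3 = 3.

3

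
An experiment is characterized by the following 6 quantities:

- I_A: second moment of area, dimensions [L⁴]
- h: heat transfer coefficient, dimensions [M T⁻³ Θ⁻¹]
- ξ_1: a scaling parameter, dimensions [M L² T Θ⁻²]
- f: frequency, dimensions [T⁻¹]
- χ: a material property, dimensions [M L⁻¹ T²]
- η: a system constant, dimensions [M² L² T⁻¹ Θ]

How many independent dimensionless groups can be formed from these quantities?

2

There are 6 variables and 4 base dimensions (M, L, T, Θ).
The dimension matrix has rank 4.
Independent dimensionless groups: 6 − 4 = 2.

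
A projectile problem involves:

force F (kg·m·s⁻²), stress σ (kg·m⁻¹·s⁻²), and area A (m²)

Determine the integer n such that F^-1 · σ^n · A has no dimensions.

1

Balance the M exponent: (1)·n from σ, plus −(1) + (0) = -1 from the rest, must sum to zero.
n − 1 = 0, so n = 1.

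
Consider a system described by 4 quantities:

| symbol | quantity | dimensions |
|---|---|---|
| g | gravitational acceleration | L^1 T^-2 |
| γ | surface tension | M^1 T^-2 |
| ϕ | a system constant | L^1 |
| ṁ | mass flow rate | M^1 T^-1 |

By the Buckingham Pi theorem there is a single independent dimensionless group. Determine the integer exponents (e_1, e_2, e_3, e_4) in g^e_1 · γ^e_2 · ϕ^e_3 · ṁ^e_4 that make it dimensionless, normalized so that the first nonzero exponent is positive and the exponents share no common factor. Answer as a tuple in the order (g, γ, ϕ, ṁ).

(1, -2, -1, 2)

M: e_1·(0) + e_2·(1) + e_3·(0) + e_4·(1) = 0
L: e_1·(1) + e_2·(0) + e_3·(1) + e_4·(0) = 0
T: e_1·(-2) + e_2·(-2) + e_3·(0) + e_4·(-1) = 0
Solving this homogeneous linear system for the smallest-integer solution (first nonzero entry positive) gives (1, -2, -1, 2).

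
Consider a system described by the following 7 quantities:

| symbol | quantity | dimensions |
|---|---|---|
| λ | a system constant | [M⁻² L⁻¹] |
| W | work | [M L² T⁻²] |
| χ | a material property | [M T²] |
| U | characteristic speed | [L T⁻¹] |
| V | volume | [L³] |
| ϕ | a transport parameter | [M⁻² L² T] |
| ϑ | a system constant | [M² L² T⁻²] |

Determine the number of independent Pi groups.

There are 7 variables and 3 base dimensions (M, L, T).
The dimension matrix has rank 3.
Independent dimensionless groups: 7 − 3 = 4.

4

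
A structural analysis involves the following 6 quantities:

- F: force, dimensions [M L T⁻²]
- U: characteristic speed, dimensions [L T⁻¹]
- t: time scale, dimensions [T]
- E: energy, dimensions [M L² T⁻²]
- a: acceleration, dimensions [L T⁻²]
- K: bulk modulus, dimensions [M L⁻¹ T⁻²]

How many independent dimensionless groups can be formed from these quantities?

3

There are 6 variables and 3 base dimensions (M, L, T).
The dimension matrix has rank 3.
Independent dimensionless groups: 6 − 3 = 3.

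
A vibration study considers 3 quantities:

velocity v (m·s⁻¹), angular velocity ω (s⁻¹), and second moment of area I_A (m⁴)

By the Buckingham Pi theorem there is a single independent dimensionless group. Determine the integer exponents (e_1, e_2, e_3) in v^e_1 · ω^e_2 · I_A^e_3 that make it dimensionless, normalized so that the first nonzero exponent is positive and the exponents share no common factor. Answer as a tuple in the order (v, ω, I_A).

(4, -4, -1)

L: e_1·(1) + e_2·(0) + e_3·(4) = 0
T: e_1·(-1) + e_2·(-1) + e_3·(0) = 0
Solving this homogeneous linear system for the smallest-integer solution (first nonzero entry positive) gives (4, -4, -1).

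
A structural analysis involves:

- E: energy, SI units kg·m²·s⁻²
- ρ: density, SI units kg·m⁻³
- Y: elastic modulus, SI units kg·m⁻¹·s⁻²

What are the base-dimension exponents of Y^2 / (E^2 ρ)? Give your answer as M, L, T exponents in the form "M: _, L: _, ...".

M: -1, L: -3, T: 0

Collect each base-dimension exponent across the product:
  M: −2·(1) − (1) + 2·(1) = -1
  L: −2·(2) − (-3) + 2·(-1) = -3
  T: −2·(-2) − (0) + 2·(-2) = 0
So the dimensions are [M⁻¹ L⁻³].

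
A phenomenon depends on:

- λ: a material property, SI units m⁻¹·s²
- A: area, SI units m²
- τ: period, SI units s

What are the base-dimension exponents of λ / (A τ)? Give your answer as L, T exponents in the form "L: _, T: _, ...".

L: -3, T: 1

Collect each base-dimension exponent across the product:
  L: (-1) − (2) − (0) = -3
  T: (2) − (0) − (1) = 1
So the dimensions are [L⁻³ T].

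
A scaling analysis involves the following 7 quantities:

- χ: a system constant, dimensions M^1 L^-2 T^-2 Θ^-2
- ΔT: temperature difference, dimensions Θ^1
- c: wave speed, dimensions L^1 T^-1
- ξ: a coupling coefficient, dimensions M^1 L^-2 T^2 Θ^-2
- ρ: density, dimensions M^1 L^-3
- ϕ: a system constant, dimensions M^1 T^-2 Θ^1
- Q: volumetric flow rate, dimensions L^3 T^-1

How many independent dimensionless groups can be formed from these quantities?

3

There are 7 variables and 4 base dimensions (M, L, T, Θ).
The dimension matrix has rank 4.
Independent dimensionless groups: 7 − 4 = 3.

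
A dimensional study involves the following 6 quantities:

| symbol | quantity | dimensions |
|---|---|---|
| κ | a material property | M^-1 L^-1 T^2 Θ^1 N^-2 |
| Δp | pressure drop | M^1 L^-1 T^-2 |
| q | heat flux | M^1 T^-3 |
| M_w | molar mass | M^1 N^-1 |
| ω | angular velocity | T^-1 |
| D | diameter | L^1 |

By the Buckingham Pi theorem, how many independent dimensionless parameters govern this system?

1

There are 6 variables and 5 base dimensions (M, L, T, Θ, N).
The dimension matrix has rank 5.
Independent dimensionless groups: 6 − 5 = 1.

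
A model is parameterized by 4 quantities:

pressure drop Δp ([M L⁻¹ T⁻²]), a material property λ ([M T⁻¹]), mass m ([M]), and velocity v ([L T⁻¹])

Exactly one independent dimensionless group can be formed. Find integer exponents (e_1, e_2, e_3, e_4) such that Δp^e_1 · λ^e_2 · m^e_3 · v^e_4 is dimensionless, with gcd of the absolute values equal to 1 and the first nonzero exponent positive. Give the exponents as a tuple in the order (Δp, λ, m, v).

(1, -3, 2, 1)

M: e_1·(1) + e_2·(1) + e_3·(1) + e_4·(0) = 0
L: e_1·(-1) + e_2·(0) + e_3·(0) + e_4·(1) = 0
T: e_1·(-2) + e_2·(-1) + e_3·(0) + e_4·(-1) = 0
Solving this homogeneous linear system for the smallest-integer solution (first nonzero entry positive) gives (1, -3, 2, 1).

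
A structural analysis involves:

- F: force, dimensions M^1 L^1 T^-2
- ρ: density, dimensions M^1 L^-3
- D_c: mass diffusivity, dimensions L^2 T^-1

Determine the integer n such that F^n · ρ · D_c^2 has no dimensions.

-1

Balance the M exponent: (1)·n from F, plus (1) + 2·(0) = 1 from the rest, must sum to zero.
n + 1 = 0, so n = -1.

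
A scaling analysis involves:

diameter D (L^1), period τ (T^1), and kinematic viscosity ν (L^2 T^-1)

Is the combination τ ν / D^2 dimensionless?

Sum the exponent of each base dimension across the product:
  M: −2·[D]_M + [τ]_M + [ν]_M = −2·(0) + (0) + (0) = 0
  L: −2·[D]_L + [τ]_L + [ν]_L = −2·(1) + (0) + (2) = 0
  T: −2·[D]_T + [τ]_T + [ν]_T = −2·(0) + (1) + (-1) = 0
  I: −2·[D]_I + [τ]_I + [ν]_I = −2·(0) + (0) + (0) = 0
All base exponents vanish — dimensionless.

yes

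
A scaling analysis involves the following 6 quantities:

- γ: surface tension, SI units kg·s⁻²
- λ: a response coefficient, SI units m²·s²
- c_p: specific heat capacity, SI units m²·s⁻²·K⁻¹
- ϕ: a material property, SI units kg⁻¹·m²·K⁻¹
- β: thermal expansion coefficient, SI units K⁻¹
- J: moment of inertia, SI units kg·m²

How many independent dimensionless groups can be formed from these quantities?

There are 6 variables and 4 base dimensions (M, L, T, Θ).
The dimension matrix has rank 4.
Independent dimensionless groups: 6 − 4 = 2.

2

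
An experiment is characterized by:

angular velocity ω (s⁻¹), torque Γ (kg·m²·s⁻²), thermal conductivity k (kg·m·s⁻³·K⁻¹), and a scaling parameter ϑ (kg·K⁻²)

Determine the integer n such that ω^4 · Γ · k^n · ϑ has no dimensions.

Balance the M exponent: (1)·n from k, plus 4·(0) + (1) + (1) = 2 from the rest, must sum to zero.
n + 2 = 0, so n = -2.

-2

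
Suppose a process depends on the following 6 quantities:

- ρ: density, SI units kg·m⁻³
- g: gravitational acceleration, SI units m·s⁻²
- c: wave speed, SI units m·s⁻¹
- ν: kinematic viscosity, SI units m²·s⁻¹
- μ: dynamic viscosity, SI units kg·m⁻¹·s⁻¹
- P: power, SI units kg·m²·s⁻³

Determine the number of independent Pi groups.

3

There are 6 variables and 3 base dimensions (M, L, T).
The dimension matrix has rank 3.
Independent dimensionless groups: 6 − 3 = 3.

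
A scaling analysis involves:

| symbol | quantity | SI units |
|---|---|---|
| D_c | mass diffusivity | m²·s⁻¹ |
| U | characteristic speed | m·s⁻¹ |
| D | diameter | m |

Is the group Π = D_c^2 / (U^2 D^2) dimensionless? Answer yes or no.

yes

Sum the exponent of each base dimension across the product:
  M: 2·[D_c]_M − 2·[U]_M − 2·[D]_M = 2·(0) − 2·(0) − 2·(0) = 0
  L: 2·[D_c]_L − 2·[U]_L − 2·[D]_L = 2·(2) − 2·(1) − 2·(1) = 0
  T: 2·[D_c]_T − 2·[U]_T − 2·[D]_T = 2·(-1) − 2·(-1) − 2·(0) = 0
All base exponents vanish — dimensionless.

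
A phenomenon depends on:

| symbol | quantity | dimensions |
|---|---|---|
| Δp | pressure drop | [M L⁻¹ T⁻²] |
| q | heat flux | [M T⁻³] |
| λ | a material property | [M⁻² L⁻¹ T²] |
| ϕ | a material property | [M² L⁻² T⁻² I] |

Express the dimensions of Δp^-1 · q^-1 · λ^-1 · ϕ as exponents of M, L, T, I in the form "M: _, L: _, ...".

Collect each base-dimension exponent across the product:
  M: −(1) − (1) − (-2) + (2) = 2
  L: −(-1) − (0) − (-1) + (-2) = 0
  T: −(-2) − (-3) − (2) + (-2) = 1
  I: −(0) − (0) − (0) + (1) = 1
So the dimensions are [M² T I].

M: 2, L: 0, T: 1, I: 1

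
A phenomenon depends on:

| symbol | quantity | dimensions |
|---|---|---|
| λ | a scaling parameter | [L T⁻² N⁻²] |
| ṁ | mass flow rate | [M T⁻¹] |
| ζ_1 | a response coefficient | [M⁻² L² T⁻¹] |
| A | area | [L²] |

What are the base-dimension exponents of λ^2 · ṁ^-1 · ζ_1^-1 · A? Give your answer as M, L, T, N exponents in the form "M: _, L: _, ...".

M: 1, L: 2, T: -2, N: -4

Collect each base-dimension exponent across the product:
  M: 2·(0) − (1) − (-2) + (0) = 1
  L: 2·(1) − (0) − (2) + (2) = 2
  T: 2·(-2) − (-1) − (-1) + (0) = -2
  N: 2·(-2) − (0) − (0) + (0) = -4
So the dimensions are [M L² T⁻² N⁻⁴].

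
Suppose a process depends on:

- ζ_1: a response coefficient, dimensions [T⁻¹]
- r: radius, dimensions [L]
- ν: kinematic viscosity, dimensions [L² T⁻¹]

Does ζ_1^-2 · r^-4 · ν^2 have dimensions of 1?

Sum the exponent of each base dimension across the product:
  L: −2·[ζ_1]_L − 4·[r]_L + 2·[ν]_L = −2·(0) − 4·(1) + 2·(2) = 0
  T: −2·[ζ_1]_T − 4·[r]_T + 2·[ν]_T = −2·(-1) − 4·(0) + 2·(-1) = 0
All base exponents vanish — dimensionless.

yes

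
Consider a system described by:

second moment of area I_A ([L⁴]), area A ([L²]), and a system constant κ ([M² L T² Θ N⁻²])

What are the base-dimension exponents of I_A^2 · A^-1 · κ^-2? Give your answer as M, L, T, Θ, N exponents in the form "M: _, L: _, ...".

M: -4, L: 4, T: -4, Θ: -2, N: 4

Collect each base-dimension exponent across the product:
  M: 2·(0) − (0) − 2·(2) = -4
  L: 2·(4) − (2) − 2·(1) = 4
  T: 2·(0) − (0) − 2·(2) = -4
  Θ: 2·(0) − (0) − 2·(1) = -2
  N: 2·(0) − (0) − 2·(-2) = 4
So the dimensions are [M⁻⁴ L⁴ T⁻⁴ Θ⁻² N⁴].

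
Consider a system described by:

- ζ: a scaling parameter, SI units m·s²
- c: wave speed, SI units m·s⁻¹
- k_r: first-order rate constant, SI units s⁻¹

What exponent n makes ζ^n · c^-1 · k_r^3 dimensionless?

Balance the L exponent: (1)·n from ζ, plus −(1) + 3·(0) = -1 from the rest, must sum to zero.
n − 1 = 0, so n = 1.

1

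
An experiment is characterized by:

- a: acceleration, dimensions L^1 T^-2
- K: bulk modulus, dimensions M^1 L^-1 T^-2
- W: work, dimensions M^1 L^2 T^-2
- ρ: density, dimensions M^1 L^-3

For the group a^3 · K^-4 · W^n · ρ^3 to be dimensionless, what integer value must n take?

Balance the M exponent: (1)·n from W, plus 3·(0) − 4·(1) + 3·(1) = -1 from the rest, must sum to zero.
n − 1 = 0, so n = 1.

1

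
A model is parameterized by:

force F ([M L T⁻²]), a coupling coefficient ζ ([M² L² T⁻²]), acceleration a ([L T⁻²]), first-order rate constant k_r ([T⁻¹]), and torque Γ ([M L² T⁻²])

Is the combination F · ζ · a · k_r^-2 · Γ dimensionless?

no

Sum the exponent of each base dimension across the product:
  M: [F]_M + [ζ]_M + [a]_M − 2·[k_r]_M + [Γ]_M = (1) + (2) + (0) − 2·(0) + (1) = 4
  L: [F]_L + [ζ]_L + [a]_L − 2·[k_r]_L + [Γ]_L = (1) + (2) + (1) − 2·(0) + (2) = 6
  T: [F]_T + [ζ]_T + [a]_T − 2·[k_r]_T + [Γ]_T = (-2) + (-2) + (-2) − 2·(-1) + (-2) = -6
Net dimensions [M⁴ L⁶ T⁻⁶] ≠ [1] — not dimensionless.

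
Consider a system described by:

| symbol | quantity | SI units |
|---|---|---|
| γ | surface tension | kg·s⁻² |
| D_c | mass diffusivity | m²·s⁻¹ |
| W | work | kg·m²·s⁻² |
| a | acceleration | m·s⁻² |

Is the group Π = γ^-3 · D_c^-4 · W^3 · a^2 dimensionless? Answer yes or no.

Sum the exponent of each base dimension across the product:
  M: −3·[γ]_M − 4·[D_c]_M + 3·[W]_M + 2·[a]_M = −3·(1) − 4·(0) + 3·(1) + 2·(0) = 0
  L: −3·[γ]_L − 4·[D_c]_L + 3·[W]_L + 2·[a]_L = −3·(0) − 4·(2) + 3·(2) + 2·(1) = 0
  T: −3·[γ]_T − 4·[D_c]_T + 3·[W]_T + 2·[a]_T = −3·(-2) − 4·(-1) + 3·(-2) + 2·(-2) = 0
  Θ: −3·[γ]_Θ − 4·[D_c]_Θ + 3·[W]_Θ + 2·[a]_Θ = −3·(0) − 4·(0) + 3·(0) + 2·(0) = 0
All base exponents vanish — dimensionless.

yes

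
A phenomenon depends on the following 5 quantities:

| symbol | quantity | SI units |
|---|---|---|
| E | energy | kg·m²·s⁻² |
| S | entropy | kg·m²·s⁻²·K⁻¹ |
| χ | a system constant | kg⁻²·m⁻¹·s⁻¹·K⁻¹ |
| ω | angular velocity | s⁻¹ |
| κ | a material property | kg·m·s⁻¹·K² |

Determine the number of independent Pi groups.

There are 5 variables and 4 base dimensions (M, L, T, Θ).
The dimension matrix has rank 4.
Independent dimensionless groups: 5 − 4 = 1.

1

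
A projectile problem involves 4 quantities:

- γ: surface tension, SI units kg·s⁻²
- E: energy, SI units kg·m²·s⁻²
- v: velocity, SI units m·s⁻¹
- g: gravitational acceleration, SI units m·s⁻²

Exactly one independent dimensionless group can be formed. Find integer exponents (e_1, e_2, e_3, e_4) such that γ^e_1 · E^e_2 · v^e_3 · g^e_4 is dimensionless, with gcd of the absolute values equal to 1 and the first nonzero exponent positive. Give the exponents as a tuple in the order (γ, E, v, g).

(1, -1, 4, -2)

M: e_1·(1) + e_2·(1) + e_3·(0) + e_4·(0) = 0
L: e_1·(0) + e_2·(2) + e_3·(1) + e_4·(1) = 0
T: e_1·(-2) + e_2·(-2) + e_3·(-1) + e_4·(-2) = 0
Solving this homogeneous linear system for the smallest-integer solution (first nonzero entry positive) gives (1, -1, 4, -2).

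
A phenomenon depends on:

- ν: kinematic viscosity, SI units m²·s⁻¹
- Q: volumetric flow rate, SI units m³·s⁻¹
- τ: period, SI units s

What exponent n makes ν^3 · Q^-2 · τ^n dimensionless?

1

Balance the T exponent: (1)·n from τ, plus 3·(-1) − 2·(-1) = -1 from the rest, must sum to zero.
n − 1 = 0, so n = 1.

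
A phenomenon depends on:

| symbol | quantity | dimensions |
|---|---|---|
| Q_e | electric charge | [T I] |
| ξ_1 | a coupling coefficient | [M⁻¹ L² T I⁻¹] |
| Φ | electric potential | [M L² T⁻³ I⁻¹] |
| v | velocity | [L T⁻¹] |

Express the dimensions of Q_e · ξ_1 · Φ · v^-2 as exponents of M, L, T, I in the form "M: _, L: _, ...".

M: 0, L: 2, T: 1, I: -1

Collect each base-dimension exponent across the product:
  M: (0) + (-1) + (1) − 2·(0) = 0
  L: (0) + (2) + (2) − 2·(1) = 2
  T: (1) + (1) + (-3) − 2·(-1) = 1
  I: (1) + (-1) + (-1) − 2·(0) = -1
So the dimensions are [L² T I⁻¹].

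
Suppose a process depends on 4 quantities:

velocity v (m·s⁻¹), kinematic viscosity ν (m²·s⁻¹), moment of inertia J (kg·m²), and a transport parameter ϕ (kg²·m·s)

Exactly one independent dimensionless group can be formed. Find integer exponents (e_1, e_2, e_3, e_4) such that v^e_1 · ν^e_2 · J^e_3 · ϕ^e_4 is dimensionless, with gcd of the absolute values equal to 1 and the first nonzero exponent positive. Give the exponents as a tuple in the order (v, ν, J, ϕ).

M: e_1·(0) + e_2·(0) + e_3·(1) + e_4·(2) = 0
L: e_1·(1) + e_2·(2) + e_3·(2) + e_4·(1) = 0
T: e_1·(-1) + e_2·(-1) + e_3·(0) + e_4·(1) = 0
Solving this homogeneous linear system for the smallest-integer solution (first nonzero entry positive) gives (1, -2, 2, -1).

(1, -2, 2, -1)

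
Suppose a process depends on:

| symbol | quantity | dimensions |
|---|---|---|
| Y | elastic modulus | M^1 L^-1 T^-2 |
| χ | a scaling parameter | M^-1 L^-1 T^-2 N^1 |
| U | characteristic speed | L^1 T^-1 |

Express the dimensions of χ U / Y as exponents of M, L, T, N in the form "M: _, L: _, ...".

M: -2, L: 1, T: -1, N: 1

Collect each base-dimension exponent across the product:
  M: −(1) + (-1) + (0) = -2
  L: −(-1) + (-1) + (1) = 1
  T: −(-2) + (-2) + (-1) = -1
  N: −(0) + (1) + (0) = 1
So the dimensions are [M⁻² L T⁻¹ N].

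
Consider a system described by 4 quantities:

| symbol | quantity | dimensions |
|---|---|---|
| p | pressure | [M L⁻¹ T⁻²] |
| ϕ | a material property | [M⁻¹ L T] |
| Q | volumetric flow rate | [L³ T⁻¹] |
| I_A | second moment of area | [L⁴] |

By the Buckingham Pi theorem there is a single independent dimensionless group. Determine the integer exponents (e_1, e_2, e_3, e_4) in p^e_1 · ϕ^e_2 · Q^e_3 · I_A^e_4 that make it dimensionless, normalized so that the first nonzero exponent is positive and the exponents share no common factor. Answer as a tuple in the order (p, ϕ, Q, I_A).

M: e_1·(1) + e_2·(-1) + e_3·(0) + e_4·(0) = 0
L: e_1·(-1) + e_2·(1) + e_3·(3) + e_4·(4) = 0
T: e_1·(-2) + e_2·(1) + e_3·(-1) + e_4·(0) = 0
Solving this homogeneous linear system for the smallest-integer solution (first nonzero entry positive) gives (4, 4, -4, 3).

(4, 4, -4, 3)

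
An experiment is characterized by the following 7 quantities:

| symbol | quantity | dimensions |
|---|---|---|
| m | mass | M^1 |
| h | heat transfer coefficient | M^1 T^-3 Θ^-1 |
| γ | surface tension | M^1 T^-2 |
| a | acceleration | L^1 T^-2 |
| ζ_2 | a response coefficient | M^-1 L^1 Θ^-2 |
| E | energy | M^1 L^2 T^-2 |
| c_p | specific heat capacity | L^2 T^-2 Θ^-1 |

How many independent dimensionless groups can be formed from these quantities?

3

There are 7 variables and 4 base dimensions (M, L, T, Θ).
The dimension matrix has rank 4.
Independent dimensionless groups: 7 − 4 = 3.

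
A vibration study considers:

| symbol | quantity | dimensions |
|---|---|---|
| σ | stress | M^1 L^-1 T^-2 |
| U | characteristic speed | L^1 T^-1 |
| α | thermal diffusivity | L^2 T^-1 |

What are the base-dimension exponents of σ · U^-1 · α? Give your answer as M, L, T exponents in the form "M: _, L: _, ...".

M: 1, L: 0, T: -2

Collect each base-dimension exponent across the product:
  M: (1) − (0) + (0) = 1
  L: (-1) − (1) + (2) = 0
  T: (-2) − (-1) + (-1) = -2
So the dimensions are [M T⁻²].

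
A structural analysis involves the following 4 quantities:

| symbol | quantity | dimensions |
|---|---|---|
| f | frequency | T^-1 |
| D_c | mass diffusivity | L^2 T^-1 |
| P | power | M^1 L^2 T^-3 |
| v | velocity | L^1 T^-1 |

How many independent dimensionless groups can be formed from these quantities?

1

There are 4 variables and 3 base dimensions (M, L, T).
The dimension matrix has rank 3.
Independent dimensionless groups: 4 − 3 = 1.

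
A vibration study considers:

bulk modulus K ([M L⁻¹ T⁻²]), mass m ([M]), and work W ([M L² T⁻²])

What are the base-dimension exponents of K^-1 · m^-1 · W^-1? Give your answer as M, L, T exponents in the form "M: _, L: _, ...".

Collect each base-dimension exponent across the product:
  M: −(1) − (1) − (1) = -3
  L: −(-1) − (0) − (2) = -1
  T: −(-2) − (0) − (-2) = 4
So the dimensions are [M⁻³ L⁻¹ T⁴].

M: -3, L: -1, T: 4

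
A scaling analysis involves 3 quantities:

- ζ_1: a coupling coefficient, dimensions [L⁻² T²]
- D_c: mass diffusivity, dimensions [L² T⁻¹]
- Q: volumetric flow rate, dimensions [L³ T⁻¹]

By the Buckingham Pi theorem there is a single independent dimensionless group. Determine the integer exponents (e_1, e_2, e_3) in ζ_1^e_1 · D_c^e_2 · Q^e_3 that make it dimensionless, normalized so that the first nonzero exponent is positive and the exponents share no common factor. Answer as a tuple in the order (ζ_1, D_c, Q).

L: e_1·(-2) + e_2·(2) + e_3·(3) = 0
T: e_1·(2) + e_2·(-1) + e_3·(-1) = 0
Solving this homogeneous linear system for the smallest-integer solution (first nonzero entry positive) gives (1, 4, -2).

(1, 4, -2)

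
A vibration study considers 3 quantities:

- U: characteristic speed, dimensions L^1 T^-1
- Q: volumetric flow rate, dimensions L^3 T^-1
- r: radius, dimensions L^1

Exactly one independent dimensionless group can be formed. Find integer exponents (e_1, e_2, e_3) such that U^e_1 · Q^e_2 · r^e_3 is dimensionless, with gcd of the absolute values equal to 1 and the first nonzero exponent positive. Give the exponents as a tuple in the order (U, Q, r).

(1, -1, 2)

L: e_1·(1) + e_2·(3) + e_3·(1) = 0
T: e_1·(-1) + e_2·(-1) + e_3·(0) = 0
Solving this homogeneous linear system for the smallest-integer solution (first nonzero entry positive) gives (1, -1, 2).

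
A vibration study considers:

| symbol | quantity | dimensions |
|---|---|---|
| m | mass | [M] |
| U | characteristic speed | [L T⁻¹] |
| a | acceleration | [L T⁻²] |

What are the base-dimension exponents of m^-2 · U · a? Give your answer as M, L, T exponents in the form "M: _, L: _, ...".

M: -2, L: 2, T: -3

Collect each base-dimension exponent across the product:
  M: −2·(1) + (0) + (0) = -2
  L: −2·(0) + (1) + (1) = 2
  T: −2·(0) + (-1) + (-2) = -3
So the dimensions are [M⁻² L² T⁻³].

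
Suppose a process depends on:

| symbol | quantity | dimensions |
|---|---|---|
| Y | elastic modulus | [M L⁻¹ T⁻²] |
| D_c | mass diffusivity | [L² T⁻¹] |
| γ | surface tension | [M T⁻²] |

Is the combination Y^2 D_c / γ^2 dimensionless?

no

Sum the exponent of each base dimension across the product:
  M: 2·[Y]_M + [D_c]_M − 2·[γ]_M = 2·(1) + (0) − 2·(1) = 0
  L: 2·[Y]_L + [D_c]_L − 2·[γ]_L = 2·(-1) + (2) − 2·(0) = 0
  T: 2·[Y]_T + [D_c]_T − 2·[γ]_T = 2·(-2) + (-1) − 2·(-2) = -1
Net dimensions [T⁻¹] ≠ [1] — not dimensionless.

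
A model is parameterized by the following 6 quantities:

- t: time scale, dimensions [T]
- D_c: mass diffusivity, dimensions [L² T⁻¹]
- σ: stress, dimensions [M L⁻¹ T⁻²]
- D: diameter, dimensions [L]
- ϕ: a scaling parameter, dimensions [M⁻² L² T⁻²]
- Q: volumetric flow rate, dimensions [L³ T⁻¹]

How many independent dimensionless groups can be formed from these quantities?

3

There are 6 variables and 3 base dimensions (M, L, T).
The dimension matrix has rank 3.
Independent dimensionless groups: 6 − 3 = 3.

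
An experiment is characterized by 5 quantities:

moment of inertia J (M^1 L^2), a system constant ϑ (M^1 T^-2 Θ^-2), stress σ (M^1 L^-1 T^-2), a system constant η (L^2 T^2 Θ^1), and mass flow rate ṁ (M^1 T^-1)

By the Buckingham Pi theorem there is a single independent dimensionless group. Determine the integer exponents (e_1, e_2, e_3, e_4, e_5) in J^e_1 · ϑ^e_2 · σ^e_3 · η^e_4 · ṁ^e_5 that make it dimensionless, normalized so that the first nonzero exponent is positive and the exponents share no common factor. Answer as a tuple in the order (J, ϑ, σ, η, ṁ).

M: e_1·(1) + e_2·(1) + e_3·(1) + e_4·(0) + e_5·(1) = 0
L: e_1·(2) + e_2·(0) + e_3·(-1) + e_4·(2) + e_5·(0) = 0
T: e_1·(0) + e_2·(-2) + e_3·(-2) + e_4·(2) + e_5·(-1) = 0
Θ: e_1·(0) + e_2·(-2) + e_3·(0) + e_4·(1) + e_5·(0) = 0
Solving this homogeneous linear system for the smallest-integer solution (first nonzero entry positive) gives (1, -1, -2, -2, 2).

(1, -1, -2, -2, 2)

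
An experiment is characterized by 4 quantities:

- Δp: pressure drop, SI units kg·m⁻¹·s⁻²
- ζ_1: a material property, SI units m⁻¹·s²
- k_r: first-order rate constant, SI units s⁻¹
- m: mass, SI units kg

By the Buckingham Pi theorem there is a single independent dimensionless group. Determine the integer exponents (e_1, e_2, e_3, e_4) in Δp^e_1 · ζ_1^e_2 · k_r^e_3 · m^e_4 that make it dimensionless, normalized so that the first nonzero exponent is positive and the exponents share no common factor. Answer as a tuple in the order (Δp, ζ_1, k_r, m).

M: e_1·(1) + e_2·(0) + e_3·(0) + e_4·(1) = 0
L: e_1·(-1) + e_2·(-1) + e_3·(0) + e_4·(0) = 0
T: e_1·(-2) + e_2·(2) + e_3·(-1) + e_4·(0) = 0
Solving this homogeneous linear system for the smallest-integer solution (first nonzero entry positive) gives (1, -1, -4, -1).

(1, -1, -4, -1)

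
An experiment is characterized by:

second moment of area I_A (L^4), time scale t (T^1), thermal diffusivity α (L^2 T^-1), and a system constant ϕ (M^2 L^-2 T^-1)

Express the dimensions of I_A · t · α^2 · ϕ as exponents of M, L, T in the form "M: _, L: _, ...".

Collect each base-dimension exponent across the product:
  M: (0) + (0) + 2·(0) + (2) = 2
  L: (4) + (0) + 2·(2) + (-2) = 6
  T: (0) + (1) + 2·(-1) + (-1) = -2
So the dimensions are [M² L⁶ T⁻²].

M: 2, L: 6, T: -2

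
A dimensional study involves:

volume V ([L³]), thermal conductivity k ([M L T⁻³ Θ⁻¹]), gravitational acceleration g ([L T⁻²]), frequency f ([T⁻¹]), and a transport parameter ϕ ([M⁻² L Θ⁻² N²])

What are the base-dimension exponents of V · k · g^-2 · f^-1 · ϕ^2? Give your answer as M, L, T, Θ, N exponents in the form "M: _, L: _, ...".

M: -3, L: 4, T: 2, Θ: -5, N: 4

Collect each base-dimension exponent across the product:
  M: (0) + (1) − 2·(0) − (0) + 2·(-2) = -3
  L: (3) + (1) − 2·(1) − (0) + 2·(1) = 4
  T: (0) + (-3) − 2·(-2) − (-1) + 2·(0) = 2
  Θ: (0) + (-1) − 2·(0) − (0) + 2·(-2) = -5
  N: (0) + (0) − 2·(0) − (0) + 2·(2) = 4
So the dimensions are [M⁻³ L⁴ T² Θ⁻⁵ N⁴].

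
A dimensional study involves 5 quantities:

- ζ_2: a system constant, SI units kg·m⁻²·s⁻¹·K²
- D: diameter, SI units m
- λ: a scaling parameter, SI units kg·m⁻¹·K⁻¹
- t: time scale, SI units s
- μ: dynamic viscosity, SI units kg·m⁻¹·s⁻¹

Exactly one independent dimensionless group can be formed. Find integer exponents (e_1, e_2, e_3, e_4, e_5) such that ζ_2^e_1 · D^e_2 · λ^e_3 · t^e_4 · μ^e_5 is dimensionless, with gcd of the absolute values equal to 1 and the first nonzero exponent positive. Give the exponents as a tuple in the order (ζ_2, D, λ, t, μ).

M: e_1·(1) + e_2·(0) + e_3·(1) + e_4·(0) + e_5·(1) = 0
L: e_1·(-2) + e_2·(1) + e_3·(-1) + e_4·(0) + e_5·(-1) = 0
T: e_1·(-1) + e_2·(0) + e_3·(0) + e_4·(1) + e_5·(-1) = 0
Θ: e_1·(2) + e_2·(0) + e_3·(-1) + e_4·(0) + e_5·(0) = 0
Solving this homogeneous linear system for the smallest-integer solution (first nonzero entry positive) gives (1, 1, 2, -2, -3).

(1, 1, 2, -2, -3)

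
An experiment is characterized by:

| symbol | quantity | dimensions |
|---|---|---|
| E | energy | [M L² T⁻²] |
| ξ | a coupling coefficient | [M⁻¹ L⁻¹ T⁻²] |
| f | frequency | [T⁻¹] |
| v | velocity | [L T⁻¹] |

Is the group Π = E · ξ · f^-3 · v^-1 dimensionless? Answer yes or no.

yes

Sum the exponent of each base dimension across the product:
  M: [E]_M + [ξ]_M − 3·[f]_M − [v]_M = (1) + (-1) − 3·(0) − (0) = 0
  L: [E]_L + [ξ]_L − 3·[f]_L − [v]_L = (2) + (-1) − 3·(0) − (1) = 0
  T: [E]_T + [ξ]_T − 3·[f]_T − [v]_T = (-2) + (-2) − 3·(-1) − (-1) = 0
All base exponents vanish — dimensionless.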